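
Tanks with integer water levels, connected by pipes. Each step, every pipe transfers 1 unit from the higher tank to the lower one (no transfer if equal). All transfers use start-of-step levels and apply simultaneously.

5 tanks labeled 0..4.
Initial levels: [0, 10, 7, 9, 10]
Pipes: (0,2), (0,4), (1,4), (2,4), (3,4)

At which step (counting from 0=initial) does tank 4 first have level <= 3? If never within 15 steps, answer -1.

Step 1: flows [2->0,4->0,1=4,4->2,4->3] -> levels [2 10 7 10 7]
Step 2: flows [2->0,4->0,1->4,2=4,3->4] -> levels [4 9 6 9 8]
Step 3: flows [2->0,4->0,1->4,4->2,3->4] -> levels [6 8 6 8 8]
Step 4: flows [0=2,4->0,1=4,4->2,3=4] -> levels [7 8 7 8 6]
Step 5: flows [0=2,0->4,1->4,2->4,3->4] -> levels [6 7 6 7 10]
Step 6: flows [0=2,4->0,4->1,4->2,4->3] -> levels [7 8 7 8 6]
  -> period-2 cycle (repeats step 4); tank 4 never drops to <=3
Tank 4 never reaches <=3 within 15 steps

Answer: -1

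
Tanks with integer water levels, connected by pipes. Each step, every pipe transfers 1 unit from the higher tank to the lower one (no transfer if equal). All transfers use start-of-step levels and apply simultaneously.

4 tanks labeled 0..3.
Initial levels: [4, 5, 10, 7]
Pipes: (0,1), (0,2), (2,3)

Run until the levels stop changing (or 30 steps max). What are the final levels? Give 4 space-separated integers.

Step 1: flows [1->0,2->0,2->3] -> levels [6 4 8 8]
Step 2: flows [0->1,2->0,2=3] -> levels [6 5 7 8]
Step 3: flows [0->1,2->0,3->2] -> levels [6 6 7 7]
Step 4: flows [0=1,2->0,2=3] -> levels [7 6 6 7]
Step 5: flows [0->1,0->2,3->2] -> levels [5 7 8 6]
Step 6: flows [1->0,2->0,2->3] -> levels [7 6 6 7]
  -> period-2 cycle: step 6 state = step 4 state; never stabilizes
  -> state at step 30: (30-4) mod 2 = 0, same as step 4 -> [7 6 6 7]

Answer: 7 6 6 7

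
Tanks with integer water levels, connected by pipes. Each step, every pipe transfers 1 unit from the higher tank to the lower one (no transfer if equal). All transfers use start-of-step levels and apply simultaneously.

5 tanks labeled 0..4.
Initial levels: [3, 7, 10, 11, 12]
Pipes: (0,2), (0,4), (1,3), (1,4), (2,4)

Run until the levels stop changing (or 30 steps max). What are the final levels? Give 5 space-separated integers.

Answer: 8 8 8 9 10

Derivation:
Step 1: flows [2->0,4->0,3->1,4->1,4->2] -> levels [5 9 10 10 9]
Step 2: flows [2->0,4->0,3->1,1=4,2->4] -> levels [7 10 8 9 9]
Step 3: flows [2->0,4->0,1->3,1->4,4->2] -> levels [9 8 8 10 8]
Step 4: flows [0->2,0->4,3->1,1=4,2=4] -> levels [7 9 9 9 9]
Step 5: flows [2->0,4->0,1=3,1=4,2=4] -> levels [9 9 8 9 8]
Step 6: flows [0->2,0->4,1=3,1->4,2=4] -> levels [7 8 9 9 10]
Step 7: flows [2->0,4->0,3->1,4->1,4->2] -> levels [9 10 9 8 7]
Step 8: flows [0=2,0->4,1->3,1->4,2->4] -> levels [8 8 8 9 10]
Step 9: flows [0=2,4->0,3->1,4->1,4->2] -> levels [9 10 9 8 7]
  -> period-2 cycle: step 9 state = step 7 state; never stabilizes
  -> state at step 30: (30-7) mod 2 = 1, same as step 8 -> [8 8 8 9 10]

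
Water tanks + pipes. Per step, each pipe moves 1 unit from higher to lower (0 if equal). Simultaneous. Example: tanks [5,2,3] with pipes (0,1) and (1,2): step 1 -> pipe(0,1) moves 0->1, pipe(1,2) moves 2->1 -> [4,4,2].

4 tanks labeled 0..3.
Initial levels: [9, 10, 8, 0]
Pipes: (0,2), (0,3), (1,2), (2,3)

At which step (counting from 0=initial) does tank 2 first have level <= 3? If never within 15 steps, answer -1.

Answer: -1

Derivation:
Step 1: flows [0->2,0->3,1->2,2->3] -> levels [7 9 9 2]
Step 2: flows [2->0,0->3,1=2,2->3] -> levels [7 9 7 4]
Step 3: flows [0=2,0->3,1->2,2->3] -> levels [6 8 7 6]
Step 4: flows [2->0,0=3,1->2,2->3] -> levels [7 7 6 7]
Step 5: flows [0->2,0=3,1->2,3->2] -> levels [6 6 9 6]
Step 6: flows [2->0,0=3,2->1,2->3] -> levels [7 7 6 7]
  -> period-2 cycle (repeats step 4); tank 2 never drops to <=3
Tank 2 never reaches <=3 within 15 steps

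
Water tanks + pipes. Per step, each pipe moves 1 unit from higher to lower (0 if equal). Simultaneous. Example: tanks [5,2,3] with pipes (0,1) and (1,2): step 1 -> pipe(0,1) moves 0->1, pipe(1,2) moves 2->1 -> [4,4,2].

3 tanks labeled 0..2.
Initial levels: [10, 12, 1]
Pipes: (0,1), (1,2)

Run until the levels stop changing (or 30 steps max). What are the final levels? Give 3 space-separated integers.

Answer: 7 9 7

Derivation:
Step 1: flows [1->0,1->2] -> levels [11 10 2]
Step 2: flows [0->1,1->2] -> levels [10 10 3]
Step 3: flows [0=1,1->2] -> levels [10 9 4]
Step 4: flows [0->1,1->2] -> levels [9 9 5]
Step 5: flows [0=1,1->2] -> levels [9 8 6]
Step 6: flows [0->1,1->2] -> levels [8 8 7]
Step 7: flows [0=1,1->2] -> levels [8 7 8]
Step 8: flows [0->1,2->1] -> levels [7 9 7]
Step 9: flows [1->0,1->2] -> levels [8 7 8]
  -> period-2 cycle: step 9 state = step 7 state; never stabilizes
  -> state at step 30: (30-7) mod 2 = 1, same as step 8 -> [7 9 7]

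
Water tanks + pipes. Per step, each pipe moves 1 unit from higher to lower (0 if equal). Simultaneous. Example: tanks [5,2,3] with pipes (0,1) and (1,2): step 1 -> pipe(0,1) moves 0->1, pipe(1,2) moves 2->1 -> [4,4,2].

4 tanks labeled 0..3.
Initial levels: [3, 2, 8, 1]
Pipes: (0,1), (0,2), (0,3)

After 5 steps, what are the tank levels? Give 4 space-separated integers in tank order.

Answer: 2 4 4 4

Derivation:
Step 1: flows [0->1,2->0,0->3] -> levels [2 3 7 2]
Step 2: flows [1->0,2->0,0=3] -> levels [4 2 6 2]
Step 3: flows [0->1,2->0,0->3] -> levels [3 3 5 3]
Step 4: flows [0=1,2->0,0=3] -> levels [4 3 4 3]
Step 5: flows [0->1,0=2,0->3] -> levels [2 4 4 4]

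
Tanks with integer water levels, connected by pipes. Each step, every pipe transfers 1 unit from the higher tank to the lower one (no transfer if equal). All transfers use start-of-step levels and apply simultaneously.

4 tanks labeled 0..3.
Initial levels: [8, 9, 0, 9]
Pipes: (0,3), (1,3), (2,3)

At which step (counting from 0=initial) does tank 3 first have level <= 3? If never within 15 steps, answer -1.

Answer: -1

Derivation:
Step 1: flows [3->0,1=3,3->2] -> levels [9 9 1 7]
Step 2: flows [0->3,1->3,3->2] -> levels [8 8 2 8]
Step 3: flows [0=3,1=3,3->2] -> levels [8 8 3 7]
Step 4: flows [0->3,1->3,3->2] -> levels [7 7 4 8]
Step 5: flows [3->0,3->1,3->2] -> levels [8 8 5 5]
Step 6: flows [0->3,1->3,2=3] -> levels [7 7 5 7]
Step 7: flows [0=3,1=3,3->2] -> levels [7 7 6 6]
Step 8: flows [0->3,1->3,2=3] -> levels [6 6 6 8]
Step 9: flows [3->0,3->1,3->2] -> levels [7 7 7 5]
Step 10: flows [0->3,1->3,2->3] -> levels [6 6 6 8]
  -> period-2 cycle (repeats step 8); tank 3 never drops to <=3
Tank 3 never reaches <=3 within 15 steps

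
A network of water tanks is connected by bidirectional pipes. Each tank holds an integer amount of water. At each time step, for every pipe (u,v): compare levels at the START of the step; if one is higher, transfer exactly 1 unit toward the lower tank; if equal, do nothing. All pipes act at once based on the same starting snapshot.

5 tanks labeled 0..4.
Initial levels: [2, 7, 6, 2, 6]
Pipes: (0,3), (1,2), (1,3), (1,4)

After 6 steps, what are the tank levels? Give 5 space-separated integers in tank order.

Answer: 3 3 6 5 6

Derivation:
Step 1: flows [0=3,1->2,1->3,1->4] -> levels [2 4 7 3 7]
Step 2: flows [3->0,2->1,1->3,4->1] -> levels [3 5 6 3 6]
Step 3: flows [0=3,2->1,1->3,4->1] -> levels [3 6 5 4 5]
Step 4: flows [3->0,1->2,1->3,1->4] -> levels [4 3 6 4 6]
Step 5: flows [0=3,2->1,3->1,4->1] -> levels [4 6 5 3 5]
Step 6: flows [0->3,1->2,1->3,1->4] -> levels [3 3 6 5 6]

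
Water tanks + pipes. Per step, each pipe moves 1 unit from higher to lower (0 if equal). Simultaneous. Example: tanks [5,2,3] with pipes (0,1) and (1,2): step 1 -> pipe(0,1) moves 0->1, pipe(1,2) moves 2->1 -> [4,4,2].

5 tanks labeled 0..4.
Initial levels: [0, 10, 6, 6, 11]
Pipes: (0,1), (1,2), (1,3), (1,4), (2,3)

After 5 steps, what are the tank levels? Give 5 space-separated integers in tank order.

Answer: 5 7 7 7 7

Derivation:
Step 1: flows [1->0,1->2,1->3,4->1,2=3] -> levels [1 8 7 7 10]
Step 2: flows [1->0,1->2,1->3,4->1,2=3] -> levels [2 6 8 8 9]
Step 3: flows [1->0,2->1,3->1,4->1,2=3] -> levels [3 8 7 7 8]
Step 4: flows [1->0,1->2,1->3,1=4,2=3] -> levels [4 5 8 8 8]
Step 5: flows [1->0,2->1,3->1,4->1,2=3] -> levels [5 7 7 7 7]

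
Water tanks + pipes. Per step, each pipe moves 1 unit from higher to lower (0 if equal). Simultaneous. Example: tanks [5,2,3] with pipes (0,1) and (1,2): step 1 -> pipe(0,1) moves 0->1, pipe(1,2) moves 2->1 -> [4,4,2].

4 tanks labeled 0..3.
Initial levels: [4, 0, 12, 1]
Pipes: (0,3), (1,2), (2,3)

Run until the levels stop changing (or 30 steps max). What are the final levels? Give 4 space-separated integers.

Answer: 4 5 3 5

Derivation:
Step 1: flows [0->3,2->1,2->3] -> levels [3 1 10 3]
Step 2: flows [0=3,2->1,2->3] -> levels [3 2 8 4]
Step 3: flows [3->0,2->1,2->3] -> levels [4 3 6 4]
Step 4: flows [0=3,2->1,2->3] -> levels [4 4 4 5]
Step 5: flows [3->0,1=2,3->2] -> levels [5 4 5 3]
Step 6: flows [0->3,2->1,2->3] -> levels [4 5 3 5]
Step 7: flows [3->0,1->2,3->2] -> levels [5 4 5 3]
  -> period-2 cycle: step 7 state = step 5 state; never stabilizes
  -> state at step 30: (30-5) mod 2 = 1, same as step 6 -> [4 5 3 5]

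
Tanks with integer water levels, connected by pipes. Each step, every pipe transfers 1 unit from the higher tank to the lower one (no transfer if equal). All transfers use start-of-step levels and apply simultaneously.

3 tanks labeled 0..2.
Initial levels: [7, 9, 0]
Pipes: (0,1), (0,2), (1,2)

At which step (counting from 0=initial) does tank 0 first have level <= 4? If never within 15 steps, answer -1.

Step 1: flows [1->0,0->2,1->2] -> levels [7 7 2]
Step 2: flows [0=1,0->2,1->2] -> levels [6 6 4]
Step 3: flows [0=1,0->2,1->2] -> levels [5 5 6]
Step 4: flows [0=1,2->0,2->1] -> levels [6 6 4]
  -> period-2 cycle (repeats step 2); tank 0 never drops to <=4
Tank 0 never reaches <=4 within 15 steps

Answer: -1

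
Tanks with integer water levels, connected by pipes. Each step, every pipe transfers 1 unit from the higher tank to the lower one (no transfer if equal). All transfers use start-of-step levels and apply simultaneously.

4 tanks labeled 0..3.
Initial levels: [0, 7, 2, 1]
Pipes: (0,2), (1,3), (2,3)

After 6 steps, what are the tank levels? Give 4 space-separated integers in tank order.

Answer: 3 2 1 4

Derivation:
Step 1: flows [2->0,1->3,2->3] -> levels [1 6 0 3]
Step 2: flows [0->2,1->3,3->2] -> levels [0 5 2 3]
Step 3: flows [2->0,1->3,3->2] -> levels [1 4 2 3]
Step 4: flows [2->0,1->3,3->2] -> levels [2 3 2 3]
Step 5: flows [0=2,1=3,3->2] -> levels [2 3 3 2]
Step 6: flows [2->0,1->3,2->3] -> levels [3 2 1 4]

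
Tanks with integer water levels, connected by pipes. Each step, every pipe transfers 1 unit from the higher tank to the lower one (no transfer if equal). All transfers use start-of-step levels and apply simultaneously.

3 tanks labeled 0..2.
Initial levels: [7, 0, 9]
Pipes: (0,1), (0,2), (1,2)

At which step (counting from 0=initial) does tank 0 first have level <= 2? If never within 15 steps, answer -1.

Step 1: flows [0->1,2->0,2->1] -> levels [7 2 7]
Step 2: flows [0->1,0=2,2->1] -> levels [6 4 6]
Step 3: flows [0->1,0=2,2->1] -> levels [5 6 5]
Step 4: flows [1->0,0=2,1->2] -> levels [6 4 6]
  -> period-2 cycle (repeats step 2); tank 0 never drops to <=2
Tank 0 never reaches <=2 within 15 steps

Answer: -1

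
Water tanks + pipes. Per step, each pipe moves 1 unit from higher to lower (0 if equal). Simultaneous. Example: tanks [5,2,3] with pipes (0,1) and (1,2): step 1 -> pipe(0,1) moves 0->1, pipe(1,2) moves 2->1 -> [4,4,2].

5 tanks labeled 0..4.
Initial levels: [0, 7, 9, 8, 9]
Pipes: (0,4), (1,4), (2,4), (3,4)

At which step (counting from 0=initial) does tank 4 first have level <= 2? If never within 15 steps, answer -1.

Answer: -1

Derivation:
Step 1: flows [4->0,4->1,2=4,4->3] -> levels [1 8 9 9 6]
Step 2: flows [4->0,1->4,2->4,3->4] -> levels [2 7 8 8 8]
Step 3: flows [4->0,4->1,2=4,3=4] -> levels [3 8 8 8 6]
Step 4: flows [4->0,1->4,2->4,3->4] -> levels [4 7 7 7 8]
Step 5: flows [4->0,4->1,4->2,4->3] -> levels [5 8 8 8 4]
Step 6: flows [0->4,1->4,2->4,3->4] -> levels [4 7 7 7 8]
  -> period-2 cycle (repeats step 4); tank 4 never drops to <=2
Tank 4 never reaches <=2 within 15 steps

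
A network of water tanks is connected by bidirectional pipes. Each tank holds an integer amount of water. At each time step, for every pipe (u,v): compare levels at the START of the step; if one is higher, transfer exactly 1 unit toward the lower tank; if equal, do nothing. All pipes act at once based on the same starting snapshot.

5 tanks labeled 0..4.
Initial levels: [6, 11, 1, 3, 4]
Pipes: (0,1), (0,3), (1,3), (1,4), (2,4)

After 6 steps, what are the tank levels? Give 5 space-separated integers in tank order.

Step 1: flows [1->0,0->3,1->3,1->4,4->2] -> levels [6 8 2 5 4]
Step 2: flows [1->0,0->3,1->3,1->4,4->2] -> levels [6 5 3 7 4]
Step 3: flows [0->1,3->0,3->1,1->4,4->2] -> levels [6 6 4 5 4]
Step 4: flows [0=1,0->3,1->3,1->4,2=4] -> levels [5 4 4 7 5]
Step 5: flows [0->1,3->0,3->1,4->1,4->2] -> levels [5 7 5 5 3]
Step 6: flows [1->0,0=3,1->3,1->4,2->4] -> levels [6 4 4 6 5]

Answer: 6 4 4 6 5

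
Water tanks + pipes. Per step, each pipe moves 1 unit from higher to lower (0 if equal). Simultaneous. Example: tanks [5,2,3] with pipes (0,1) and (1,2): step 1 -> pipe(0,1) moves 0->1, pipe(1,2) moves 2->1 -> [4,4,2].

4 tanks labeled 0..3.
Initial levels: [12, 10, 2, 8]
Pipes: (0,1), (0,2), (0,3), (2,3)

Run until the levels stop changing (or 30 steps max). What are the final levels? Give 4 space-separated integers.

Step 1: flows [0->1,0->2,0->3,3->2] -> levels [9 11 4 8]
Step 2: flows [1->0,0->2,0->3,3->2] -> levels [8 10 6 8]
Step 3: flows [1->0,0->2,0=3,3->2] -> levels [8 9 8 7]
Step 4: flows [1->0,0=2,0->3,2->3] -> levels [8 8 7 9]
Step 5: flows [0=1,0->2,3->0,3->2] -> levels [8 8 9 7]
Step 6: flows [0=1,2->0,0->3,2->3] -> levels [8 8 7 9]
  -> period-2 cycle: step 6 state = step 4 state; never stabilizes
  -> state at step 30: (30-4) mod 2 = 0, same as step 4 -> [8 8 7 9]

Answer: 8 8 7 9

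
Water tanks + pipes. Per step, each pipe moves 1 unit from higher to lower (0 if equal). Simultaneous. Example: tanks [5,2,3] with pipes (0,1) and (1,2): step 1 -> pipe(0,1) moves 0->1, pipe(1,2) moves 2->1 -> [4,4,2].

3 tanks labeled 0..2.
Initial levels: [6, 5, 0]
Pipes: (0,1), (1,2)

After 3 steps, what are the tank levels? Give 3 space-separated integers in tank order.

Answer: 4 4 3

Derivation:
Step 1: flows [0->1,1->2] -> levels [5 5 1]
Step 2: flows [0=1,1->2] -> levels [5 4 2]
Step 3: flows [0->1,1->2] -> levels [4 4 3]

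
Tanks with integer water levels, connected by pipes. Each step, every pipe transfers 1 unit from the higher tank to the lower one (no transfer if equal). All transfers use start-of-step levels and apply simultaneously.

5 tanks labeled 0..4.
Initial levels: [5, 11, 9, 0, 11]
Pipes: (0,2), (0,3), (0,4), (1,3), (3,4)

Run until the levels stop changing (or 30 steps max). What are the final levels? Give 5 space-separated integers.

Step 1: flows [2->0,0->3,4->0,1->3,4->3] -> levels [6 10 8 3 9]
Step 2: flows [2->0,0->3,4->0,1->3,4->3] -> levels [7 9 7 6 7]
Step 3: flows [0=2,0->3,0=4,1->3,4->3] -> levels [6 8 7 9 6]
Step 4: flows [2->0,3->0,0=4,3->1,3->4] -> levels [8 9 6 6 7]
Step 5: flows [0->2,0->3,0->4,1->3,4->3] -> levels [5 8 7 9 7]
Step 6: flows [2->0,3->0,4->0,3->1,3->4] -> levels [8 9 6 6 7]
  -> period-2 cycle: step 6 state = step 4 state; never stabilizes
  -> state at step 30: (30-4) mod 2 = 0, same as step 4 -> [8 9 6 6 7]

Answer: 8 9 6 6 7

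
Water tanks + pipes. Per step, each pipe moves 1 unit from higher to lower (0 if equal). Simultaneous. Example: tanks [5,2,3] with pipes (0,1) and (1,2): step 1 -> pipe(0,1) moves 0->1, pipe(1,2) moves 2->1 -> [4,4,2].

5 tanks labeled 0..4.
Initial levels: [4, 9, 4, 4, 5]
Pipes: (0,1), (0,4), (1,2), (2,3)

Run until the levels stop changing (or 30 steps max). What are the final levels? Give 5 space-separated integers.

Step 1: flows [1->0,4->0,1->2,2=3] -> levels [6 7 5 4 4]
Step 2: flows [1->0,0->4,1->2,2->3] -> levels [6 5 5 5 5]
Step 3: flows [0->1,0->4,1=2,2=3] -> levels [4 6 5 5 6]
Step 4: flows [1->0,4->0,1->2,2=3] -> levels [6 4 6 5 5]
Step 5: flows [0->1,0->4,2->1,2->3] -> levels [4 6 4 6 6]
Step 6: flows [1->0,4->0,1->2,3->2] -> levels [6 4 6 5 5]
  -> period-2 cycle: step 6 state = step 4 state; never stabilizes
  -> state at step 30: (30-4) mod 2 = 0, same as step 4 -> [6 4 6 5 5]

Answer: 6 4 6 5 5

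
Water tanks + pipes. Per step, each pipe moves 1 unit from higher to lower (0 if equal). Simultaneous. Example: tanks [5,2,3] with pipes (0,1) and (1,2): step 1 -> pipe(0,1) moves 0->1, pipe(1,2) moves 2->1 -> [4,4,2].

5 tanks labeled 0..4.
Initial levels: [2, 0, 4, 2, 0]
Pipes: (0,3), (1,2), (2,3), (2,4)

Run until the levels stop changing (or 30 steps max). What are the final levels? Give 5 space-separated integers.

Answer: 3 1 2 1 1

Derivation:
Step 1: flows [0=3,2->1,2->3,2->4] -> levels [2 1 1 3 1]
Step 2: flows [3->0,1=2,3->2,2=4] -> levels [3 1 2 1 1]
Step 3: flows [0->3,2->1,2->3,2->4] -> levels [2 2 -1 3 2]
Step 4: flows [3->0,1->2,3->2,4->2] -> levels [3 1 2 1 1]
  -> period-2 cycle: step 4 state = step 2 state; never stabilizes
  -> state at step 30: (30-2) mod 2 = 0, same as step 2 -> [3 1 2 1 1]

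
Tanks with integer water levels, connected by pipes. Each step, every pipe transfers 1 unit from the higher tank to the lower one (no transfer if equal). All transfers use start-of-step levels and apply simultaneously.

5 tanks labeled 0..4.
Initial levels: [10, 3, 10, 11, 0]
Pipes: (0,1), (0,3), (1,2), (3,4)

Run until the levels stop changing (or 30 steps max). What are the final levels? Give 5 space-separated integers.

Answer: 8 7 8 5 6

Derivation:
Step 1: flows [0->1,3->0,2->1,3->4] -> levels [10 5 9 9 1]
Step 2: flows [0->1,0->3,2->1,3->4] -> levels [8 7 8 9 2]
Step 3: flows [0->1,3->0,2->1,3->4] -> levels [8 9 7 7 3]
Step 4: flows [1->0,0->3,1->2,3->4] -> levels [8 7 8 7 4]
Step 5: flows [0->1,0->3,2->1,3->4] -> levels [6 9 7 7 5]
Step 6: flows [1->0,3->0,1->2,3->4] -> levels [8 7 8 5 6]
Step 7: flows [0->1,0->3,2->1,4->3] -> levels [6 9 7 7 5]
  -> period-2 cycle: step 7 state = step 5 state; never stabilizes
  -> state at step 30: (30-5) mod 2 = 1, same as step 6 -> [8 7 8 5 6]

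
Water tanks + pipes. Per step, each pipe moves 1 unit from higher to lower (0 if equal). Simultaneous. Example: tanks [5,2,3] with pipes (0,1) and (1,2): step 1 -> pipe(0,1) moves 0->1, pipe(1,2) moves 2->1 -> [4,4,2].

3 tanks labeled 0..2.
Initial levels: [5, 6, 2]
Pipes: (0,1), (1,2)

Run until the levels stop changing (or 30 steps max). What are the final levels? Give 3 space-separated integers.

Step 1: flows [1->0,1->2] -> levels [6 4 3]
Step 2: flows [0->1,1->2] -> levels [5 4 4]
Step 3: flows [0->1,1=2] -> levels [4 5 4]
Step 4: flows [1->0,1->2] -> levels [5 3 5]
Step 5: flows [0->1,2->1] -> levels [4 5 4]
  -> period-2 cycle: step 5 state = step 3 state; never stabilizes
  -> state at step 30: (30-3) mod 2 = 1, same as step 4 -> [5 3 5]

Answer: 5 3 5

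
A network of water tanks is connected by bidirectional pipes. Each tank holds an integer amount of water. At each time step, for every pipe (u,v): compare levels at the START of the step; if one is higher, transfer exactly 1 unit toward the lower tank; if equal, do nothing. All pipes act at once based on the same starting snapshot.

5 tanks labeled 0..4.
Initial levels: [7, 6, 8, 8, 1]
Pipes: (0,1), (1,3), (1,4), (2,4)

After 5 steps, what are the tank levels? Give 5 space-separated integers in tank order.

Step 1: flows [0->1,3->1,1->4,2->4] -> levels [6 7 7 7 3]
Step 2: flows [1->0,1=3,1->4,2->4] -> levels [7 5 6 7 5]
Step 3: flows [0->1,3->1,1=4,2->4] -> levels [6 7 5 6 6]
Step 4: flows [1->0,1->3,1->4,4->2] -> levels [7 4 6 7 6]
Step 5: flows [0->1,3->1,4->1,2=4] -> levels [6 7 6 6 5]

Answer: 6 7 6 6 5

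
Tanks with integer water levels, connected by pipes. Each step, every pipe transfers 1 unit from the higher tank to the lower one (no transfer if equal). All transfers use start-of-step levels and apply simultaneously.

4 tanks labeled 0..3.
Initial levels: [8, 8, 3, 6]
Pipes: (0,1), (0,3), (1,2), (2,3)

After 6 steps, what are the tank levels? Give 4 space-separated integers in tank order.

Step 1: flows [0=1,0->3,1->2,3->2] -> levels [7 7 5 6]
Step 2: flows [0=1,0->3,1->2,3->2] -> levels [6 6 7 6]
Step 3: flows [0=1,0=3,2->1,2->3] -> levels [6 7 5 7]
Step 4: flows [1->0,3->0,1->2,3->2] -> levels [8 5 7 5]
Step 5: flows [0->1,0->3,2->1,2->3] -> levels [6 7 5 7]
  -> period-2 cycle: step 5 state = step 3 state
  -> state at step 6: (6-3) mod 2 = 1, same as step 4 -> [8 5 7 5]

Answer: 8 5 7 5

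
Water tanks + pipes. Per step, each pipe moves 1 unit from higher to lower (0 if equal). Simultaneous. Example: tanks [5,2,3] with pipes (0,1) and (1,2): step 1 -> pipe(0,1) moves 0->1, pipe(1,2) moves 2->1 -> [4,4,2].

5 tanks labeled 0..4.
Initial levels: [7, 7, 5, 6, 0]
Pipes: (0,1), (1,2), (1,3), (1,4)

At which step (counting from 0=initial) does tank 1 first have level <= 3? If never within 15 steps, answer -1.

Step 1: flows [0=1,1->2,1->3,1->4] -> levels [7 4 6 7 1]
Step 2: flows [0->1,2->1,3->1,1->4] -> levels [6 6 5 6 2]
Step 3: flows [0=1,1->2,1=3,1->4] -> levels [6 4 6 6 3]
Step 4: flows [0->1,2->1,3->1,1->4] -> levels [5 6 5 5 4]
Step 5: flows [1->0,1->2,1->3,1->4] -> levels [6 2 6 6 5]
Tank 1 first reaches <=3 at step 5

Answer: 5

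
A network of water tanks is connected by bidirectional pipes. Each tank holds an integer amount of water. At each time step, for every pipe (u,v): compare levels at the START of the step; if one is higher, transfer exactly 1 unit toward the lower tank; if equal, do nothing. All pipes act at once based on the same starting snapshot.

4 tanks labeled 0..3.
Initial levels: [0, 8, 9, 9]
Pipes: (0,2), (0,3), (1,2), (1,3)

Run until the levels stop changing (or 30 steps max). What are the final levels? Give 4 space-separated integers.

Answer: 8 8 5 5

Derivation:
Step 1: flows [2->0,3->0,2->1,3->1] -> levels [2 10 7 7]
Step 2: flows [2->0,3->0,1->2,1->3] -> levels [4 8 7 7]
Step 3: flows [2->0,3->0,1->2,1->3] -> levels [6 6 7 7]
Step 4: flows [2->0,3->0,2->1,3->1] -> levels [8 8 5 5]
Step 5: flows [0->2,0->3,1->2,1->3] -> levels [6 6 7 7]
  -> period-2 cycle: step 5 state = step 3 state; never stabilizes
  -> state at step 30: (30-3) mod 2 = 1, same as step 4 -> [8 8 5 5]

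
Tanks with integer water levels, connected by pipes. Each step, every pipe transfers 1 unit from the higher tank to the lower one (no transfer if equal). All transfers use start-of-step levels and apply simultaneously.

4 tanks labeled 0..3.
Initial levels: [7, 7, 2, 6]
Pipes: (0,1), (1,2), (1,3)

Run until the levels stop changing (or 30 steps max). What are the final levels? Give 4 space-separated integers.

Answer: 5 7 5 5

Derivation:
Step 1: flows [0=1,1->2,1->3] -> levels [7 5 3 7]
Step 2: flows [0->1,1->2,3->1] -> levels [6 6 4 6]
Step 3: flows [0=1,1->2,1=3] -> levels [6 5 5 6]
Step 4: flows [0->1,1=2,3->1] -> levels [5 7 5 5]
Step 5: flows [1->0,1->2,1->3] -> levels [6 4 6 6]
Step 6: flows [0->1,2->1,3->1] -> levels [5 7 5 5]
  -> period-2 cycle: step 6 state = step 4 state; never stabilizes
  -> state at step 30: (30-4) mod 2 = 0, same as step 4 -> [5 7 5 5]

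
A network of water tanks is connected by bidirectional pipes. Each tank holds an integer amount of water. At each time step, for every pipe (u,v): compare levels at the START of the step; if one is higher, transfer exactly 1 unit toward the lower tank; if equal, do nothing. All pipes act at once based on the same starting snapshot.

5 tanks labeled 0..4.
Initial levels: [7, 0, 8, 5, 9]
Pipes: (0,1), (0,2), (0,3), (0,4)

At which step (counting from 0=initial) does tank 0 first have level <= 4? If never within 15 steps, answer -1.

Step 1: flows [0->1,2->0,0->3,4->0] -> levels [7 1 7 6 8]
Step 2: flows [0->1,0=2,0->3,4->0] -> levels [6 2 7 7 7]
Step 3: flows [0->1,2->0,3->0,4->0] -> levels [8 3 6 6 6]
Step 4: flows [0->1,0->2,0->3,0->4] -> levels [4 4 7 7 7]
Tank 0 first reaches <=4 at step 4

Answer: 4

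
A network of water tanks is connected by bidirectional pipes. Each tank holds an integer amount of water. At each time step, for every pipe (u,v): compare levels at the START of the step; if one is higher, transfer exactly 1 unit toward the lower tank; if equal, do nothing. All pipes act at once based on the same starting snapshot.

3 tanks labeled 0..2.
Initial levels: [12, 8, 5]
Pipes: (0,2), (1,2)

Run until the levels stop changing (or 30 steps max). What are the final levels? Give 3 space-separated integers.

Step 1: flows [0->2,1->2] -> levels [11 7 7]
Step 2: flows [0->2,1=2] -> levels [10 7 8]
Step 3: flows [0->2,2->1] -> levels [9 8 8]
Step 4: flows [0->2,1=2] -> levels [8 8 9]
Step 5: flows [2->0,2->1] -> levels [9 9 7]
Step 6: flows [0->2,1->2] -> levels [8 8 9]
  -> period-2 cycle: step 6 state = step 4 state; never stabilizes
  -> state at step 30: (30-4) mod 2 = 0, same as step 4 -> [8 8 9]

Answer: 8 8 9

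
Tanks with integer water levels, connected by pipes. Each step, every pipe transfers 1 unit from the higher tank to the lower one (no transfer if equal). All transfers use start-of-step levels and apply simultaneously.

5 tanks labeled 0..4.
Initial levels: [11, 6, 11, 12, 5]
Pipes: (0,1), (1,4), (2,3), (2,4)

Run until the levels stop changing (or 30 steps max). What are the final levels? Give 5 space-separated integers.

Answer: 8 10 8 10 9

Derivation:
Step 1: flows [0->1,1->4,3->2,2->4] -> levels [10 6 11 11 7]
Step 2: flows [0->1,4->1,2=3,2->4] -> levels [9 8 10 11 7]
Step 3: flows [0->1,1->4,3->2,2->4] -> levels [8 8 10 10 9]
Step 4: flows [0=1,4->1,2=3,2->4] -> levels [8 9 9 10 9]
Step 5: flows [1->0,1=4,3->2,2=4] -> levels [9 8 10 9 9]
Step 6: flows [0->1,4->1,2->3,2->4] -> levels [8 10 8 10 9]
Step 7: flows [1->0,1->4,3->2,4->2] -> levels [9 8 10 9 9]
  -> period-2 cycle: step 7 state = step 5 state; never stabilizes
  -> state at step 30: (30-5) mod 2 = 1, same as step 6 -> [8 10 8 10 9]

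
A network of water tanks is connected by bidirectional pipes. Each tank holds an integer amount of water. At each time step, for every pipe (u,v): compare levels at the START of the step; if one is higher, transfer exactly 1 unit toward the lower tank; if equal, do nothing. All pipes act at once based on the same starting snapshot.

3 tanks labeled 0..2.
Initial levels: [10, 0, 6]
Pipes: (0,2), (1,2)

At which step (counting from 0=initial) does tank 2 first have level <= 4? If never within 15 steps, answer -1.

Answer: 7

Derivation:
Step 1: flows [0->2,2->1] -> levels [9 1 6]
Step 2: flows [0->2,2->1] -> levels [8 2 6]
Step 3: flows [0->2,2->1] -> levels [7 3 6]
Step 4: flows [0->2,2->1] -> levels [6 4 6]
Step 5: flows [0=2,2->1] -> levels [6 5 5]
Step 6: flows [0->2,1=2] -> levels [5 5 6]
Step 7: flows [2->0,2->1] -> levels [6 6 4]
Tank 2 first reaches <=4 at step 7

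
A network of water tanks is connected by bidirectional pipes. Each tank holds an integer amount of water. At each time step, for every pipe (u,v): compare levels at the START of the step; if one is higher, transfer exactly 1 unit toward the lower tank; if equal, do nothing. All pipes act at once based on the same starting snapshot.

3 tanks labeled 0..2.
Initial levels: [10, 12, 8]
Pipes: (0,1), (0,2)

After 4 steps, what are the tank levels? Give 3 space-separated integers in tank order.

Answer: 10 10 10

Derivation:
Step 1: flows [1->0,0->2] -> levels [10 11 9]
Step 2: flows [1->0,0->2] -> levels [10 10 10]
Step 3: flows [0=1,0=2] -> levels [10 10 10]
  -> stable; steps 4..4 unchanged -> [10 10 10]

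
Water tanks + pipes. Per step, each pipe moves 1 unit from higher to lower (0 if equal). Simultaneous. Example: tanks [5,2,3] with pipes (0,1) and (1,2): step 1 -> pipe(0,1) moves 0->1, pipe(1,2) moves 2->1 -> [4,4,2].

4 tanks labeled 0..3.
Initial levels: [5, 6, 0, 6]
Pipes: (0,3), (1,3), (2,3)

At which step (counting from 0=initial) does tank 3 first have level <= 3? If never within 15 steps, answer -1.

Step 1: flows [3->0,1=3,3->2] -> levels [6 6 1 4]
Step 2: flows [0->3,1->3,3->2] -> levels [5 5 2 5]
Step 3: flows [0=3,1=3,3->2] -> levels [5 5 3 4]
Step 4: flows [0->3,1->3,3->2] -> levels [4 4 4 5]
Step 5: flows [3->0,3->1,3->2] -> levels [5 5 5 2]
Tank 3 first reaches <=3 at step 5

Answer: 5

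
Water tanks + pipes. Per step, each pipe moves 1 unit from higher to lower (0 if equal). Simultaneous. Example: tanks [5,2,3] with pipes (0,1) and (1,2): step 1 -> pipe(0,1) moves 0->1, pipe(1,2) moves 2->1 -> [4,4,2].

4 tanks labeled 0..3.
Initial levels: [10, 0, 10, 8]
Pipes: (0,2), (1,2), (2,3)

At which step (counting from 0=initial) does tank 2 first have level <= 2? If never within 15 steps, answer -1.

Step 1: flows [0=2,2->1,2->3] -> levels [10 1 8 9]
Step 2: flows [0->2,2->1,3->2] -> levels [9 2 9 8]
Step 3: flows [0=2,2->1,2->3] -> levels [9 3 7 9]
Step 4: flows [0->2,2->1,3->2] -> levels [8 4 8 8]
Step 5: flows [0=2,2->1,2=3] -> levels [8 5 7 8]
Step 6: flows [0->2,2->1,3->2] -> levels [7 6 8 7]
Step 7: flows [2->0,2->1,2->3] -> levels [8 7 5 8]
Step 8: flows [0->2,1->2,3->2] -> levels [7 6 8 7]
  -> period-2 cycle (repeats step 6); tank 2 never drops to <=2
Tank 2 never reaches <=2 within 15 steps

Answer: -1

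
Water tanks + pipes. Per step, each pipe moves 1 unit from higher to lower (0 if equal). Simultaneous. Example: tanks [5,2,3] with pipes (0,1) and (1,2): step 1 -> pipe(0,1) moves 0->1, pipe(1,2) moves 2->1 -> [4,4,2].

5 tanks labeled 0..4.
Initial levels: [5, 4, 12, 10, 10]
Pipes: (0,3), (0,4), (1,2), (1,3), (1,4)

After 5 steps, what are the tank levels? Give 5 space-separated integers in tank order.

Step 1: flows [3->0,4->0,2->1,3->1,4->1] -> levels [7 7 11 8 8]
Step 2: flows [3->0,4->0,2->1,3->1,4->1] -> levels [9 10 10 6 6]
Step 3: flows [0->3,0->4,1=2,1->3,1->4] -> levels [7 8 10 8 8]
Step 4: flows [3->0,4->0,2->1,1=3,1=4] -> levels [9 9 9 7 7]
Step 5: flows [0->3,0->4,1=2,1->3,1->4] -> levels [7 7 9 9 9]

Answer: 7 7 9 9 9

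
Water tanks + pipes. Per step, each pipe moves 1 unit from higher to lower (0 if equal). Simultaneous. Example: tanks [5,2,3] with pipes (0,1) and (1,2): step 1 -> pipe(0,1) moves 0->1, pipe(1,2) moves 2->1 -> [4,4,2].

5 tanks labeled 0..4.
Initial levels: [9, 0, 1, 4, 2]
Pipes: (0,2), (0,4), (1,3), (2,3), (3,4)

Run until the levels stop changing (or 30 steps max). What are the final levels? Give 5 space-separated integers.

Answer: 5 3 2 4 2

Derivation:
Step 1: flows [0->2,0->4,3->1,3->2,3->4] -> levels [7 1 3 1 4]
Step 2: flows [0->2,0->4,1=3,2->3,4->3] -> levels [5 1 3 3 4]
Step 3: flows [0->2,0->4,3->1,2=3,4->3] -> levels [3 2 4 3 4]
Step 4: flows [2->0,4->0,3->1,2->3,4->3] -> levels [5 3 2 4 2]
Step 5: flows [0->2,0->4,3->1,3->2,3->4] -> levels [3 4 4 1 4]
Step 6: flows [2->0,4->0,1->3,2->3,4->3] -> levels [5 3 2 4 2]
  -> period-2 cycle: step 6 state = step 4 state; never stabilizes
  -> state at step 30: (30-4) mod 2 = 0, same as step 4 -> [5 3 2 4 2]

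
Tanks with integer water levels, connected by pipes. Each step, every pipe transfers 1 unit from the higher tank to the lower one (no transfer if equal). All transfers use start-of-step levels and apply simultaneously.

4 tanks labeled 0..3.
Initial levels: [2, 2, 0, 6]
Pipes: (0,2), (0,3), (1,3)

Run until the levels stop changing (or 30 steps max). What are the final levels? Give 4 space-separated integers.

Answer: 3 3 2 2

Derivation:
Step 1: flows [0->2,3->0,3->1] -> levels [2 3 1 4]
Step 2: flows [0->2,3->0,3->1] -> levels [2 4 2 2]
Step 3: flows [0=2,0=3,1->3] -> levels [2 3 2 3]
Step 4: flows [0=2,3->0,1=3] -> levels [3 3 2 2]
Step 5: flows [0->2,0->3,1->3] -> levels [1 2 3 4]
Step 6: flows [2->0,3->0,3->1] -> levels [3 3 2 2]
  -> period-2 cycle: step 6 state = step 4 state; never stabilizes
  -> state at step 30: (30-4) mod 2 = 0, same as step 4 -> [3 3 2 2]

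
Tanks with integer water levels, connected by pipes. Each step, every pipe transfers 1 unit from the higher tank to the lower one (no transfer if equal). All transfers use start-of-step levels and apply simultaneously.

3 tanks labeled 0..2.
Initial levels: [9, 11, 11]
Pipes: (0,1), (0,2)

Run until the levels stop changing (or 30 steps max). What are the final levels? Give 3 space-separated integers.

Step 1: flows [1->0,2->0] -> levels [11 10 10]
Step 2: flows [0->1,0->2] -> levels [9 11 11]
  -> period-2 cycle: step 2 state = step 0 state; never stabilizes
  -> state at step 30: (30-0) mod 2 = 0, same as step 0 -> [9 11 11]

Answer: 9 11 11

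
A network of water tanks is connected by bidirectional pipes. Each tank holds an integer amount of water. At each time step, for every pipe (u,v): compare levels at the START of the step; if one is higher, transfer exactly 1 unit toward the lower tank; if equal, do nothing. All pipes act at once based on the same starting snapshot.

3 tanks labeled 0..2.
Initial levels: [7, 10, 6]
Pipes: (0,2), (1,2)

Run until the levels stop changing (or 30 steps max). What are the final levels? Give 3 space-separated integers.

Step 1: flows [0->2,1->2] -> levels [6 9 8]
Step 2: flows [2->0,1->2] -> levels [7 8 8]
Step 3: flows [2->0,1=2] -> levels [8 8 7]
Step 4: flows [0->2,1->2] -> levels [7 7 9]
Step 5: flows [2->0,2->1] -> levels [8 8 7]
  -> period-2 cycle: step 5 state = step 3 state; never stabilizes
  -> state at step 30: (30-3) mod 2 = 1, same as step 4 -> [7 7 9]

Answer: 7 7 9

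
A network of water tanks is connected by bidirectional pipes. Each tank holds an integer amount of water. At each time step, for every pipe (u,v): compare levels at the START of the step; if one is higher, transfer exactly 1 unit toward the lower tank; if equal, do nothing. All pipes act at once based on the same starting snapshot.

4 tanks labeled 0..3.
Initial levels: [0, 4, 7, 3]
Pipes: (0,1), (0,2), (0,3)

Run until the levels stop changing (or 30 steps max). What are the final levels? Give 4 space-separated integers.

Answer: 2 4 4 4

Derivation:
Step 1: flows [1->0,2->0,3->0] -> levels [3 3 6 2]
Step 2: flows [0=1,2->0,0->3] -> levels [3 3 5 3]
Step 3: flows [0=1,2->0,0=3] -> levels [4 3 4 3]
Step 4: flows [0->1,0=2,0->3] -> levels [2 4 4 4]
Step 5: flows [1->0,2->0,3->0] -> levels [5 3 3 3]
Step 6: flows [0->1,0->2,0->3] -> levels [2 4 4 4]
  -> period-2 cycle: step 6 state = step 4 state; never stabilizes
  -> state at step 30: (30-4) mod 2 = 0, same as step 4 -> [2 4 4 4]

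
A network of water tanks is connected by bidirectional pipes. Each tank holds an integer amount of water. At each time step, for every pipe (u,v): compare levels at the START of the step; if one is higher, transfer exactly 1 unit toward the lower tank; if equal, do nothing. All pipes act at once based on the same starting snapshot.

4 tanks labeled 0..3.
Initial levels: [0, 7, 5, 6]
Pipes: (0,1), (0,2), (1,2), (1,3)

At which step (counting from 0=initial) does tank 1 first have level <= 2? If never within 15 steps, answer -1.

Step 1: flows [1->0,2->0,1->2,1->3] -> levels [2 4 5 7]
Step 2: flows [1->0,2->0,2->1,3->1] -> levels [4 5 3 6]
Step 3: flows [1->0,0->2,1->2,3->1] -> levels [4 4 5 5]
Step 4: flows [0=1,2->0,2->1,3->1] -> levels [5 6 3 4]
Step 5: flows [1->0,0->2,1->2,1->3] -> levels [5 3 5 5]
Step 6: flows [0->1,0=2,2->1,3->1] -> levels [4 6 4 4]
Step 7: flows [1->0,0=2,1->2,1->3] -> levels [5 3 5 5]
  -> period-2 cycle (repeats step 5); tank 1 never drops to <=2
Tank 1 never reaches <=2 within 15 steps

Answer: -1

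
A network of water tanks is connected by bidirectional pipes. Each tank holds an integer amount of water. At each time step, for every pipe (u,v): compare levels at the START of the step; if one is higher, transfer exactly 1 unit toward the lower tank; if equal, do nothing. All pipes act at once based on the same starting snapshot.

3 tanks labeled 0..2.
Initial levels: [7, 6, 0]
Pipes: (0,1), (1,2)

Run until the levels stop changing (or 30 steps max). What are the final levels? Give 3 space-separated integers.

Step 1: flows [0->1,1->2] -> levels [6 6 1]
Step 2: flows [0=1,1->2] -> levels [6 5 2]
Step 3: flows [0->1,1->2] -> levels [5 5 3]
Step 4: flows [0=1,1->2] -> levels [5 4 4]
Step 5: flows [0->1,1=2] -> levels [4 5 4]
Step 6: flows [1->0,1->2] -> levels [5 3 5]
Step 7: flows [0->1,2->1] -> levels [4 5 4]
  -> period-2 cycle: step 7 state = step 5 state; never stabilizes
  -> state at step 30: (30-5) mod 2 = 1, same as step 6 -> [5 3 5]

Answer: 5 3 5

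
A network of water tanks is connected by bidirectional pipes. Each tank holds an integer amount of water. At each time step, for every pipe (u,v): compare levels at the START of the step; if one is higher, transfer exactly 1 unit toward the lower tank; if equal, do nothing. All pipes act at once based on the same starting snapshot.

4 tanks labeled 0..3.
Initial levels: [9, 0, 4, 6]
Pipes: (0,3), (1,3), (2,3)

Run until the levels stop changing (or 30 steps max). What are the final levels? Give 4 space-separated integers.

Step 1: flows [0->3,3->1,3->2] -> levels [8 1 5 5]
Step 2: flows [0->3,3->1,2=3] -> levels [7 2 5 5]
Step 3: flows [0->3,3->1,2=3] -> levels [6 3 5 5]
Step 4: flows [0->3,3->1,2=3] -> levels [5 4 5 5]
Step 5: flows [0=3,3->1,2=3] -> levels [5 5 5 4]
Step 6: flows [0->3,1->3,2->3] -> levels [4 4 4 7]
Step 7: flows [3->0,3->1,3->2] -> levels [5 5 5 4]
  -> period-2 cycle: step 7 state = step 5 state; never stabilizes
  -> state at step 30: (30-5) mod 2 = 1, same as step 6 -> [4 4 4 7]

Answer: 4 4 4 7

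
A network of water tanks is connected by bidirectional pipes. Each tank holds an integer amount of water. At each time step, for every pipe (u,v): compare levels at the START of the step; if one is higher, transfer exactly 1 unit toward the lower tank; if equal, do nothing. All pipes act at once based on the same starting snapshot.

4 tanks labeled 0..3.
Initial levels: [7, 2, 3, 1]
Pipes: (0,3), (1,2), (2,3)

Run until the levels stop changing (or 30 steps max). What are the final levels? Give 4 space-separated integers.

Answer: 4 2 4 3

Derivation:
Step 1: flows [0->3,2->1,2->3] -> levels [6 3 1 3]
Step 2: flows [0->3,1->2,3->2] -> levels [5 2 3 3]
Step 3: flows [0->3,2->1,2=3] -> levels [4 3 2 4]
Step 4: flows [0=3,1->2,3->2] -> levels [4 2 4 3]
Step 5: flows [0->3,2->1,2->3] -> levels [3 3 2 5]
Step 6: flows [3->0,1->2,3->2] -> levels [4 2 4 3]
  -> period-2 cycle: step 6 state = step 4 state; never stabilizes
  -> state at step 30: (30-4) mod 2 = 0, same as step 4 -> [4 2 4 3]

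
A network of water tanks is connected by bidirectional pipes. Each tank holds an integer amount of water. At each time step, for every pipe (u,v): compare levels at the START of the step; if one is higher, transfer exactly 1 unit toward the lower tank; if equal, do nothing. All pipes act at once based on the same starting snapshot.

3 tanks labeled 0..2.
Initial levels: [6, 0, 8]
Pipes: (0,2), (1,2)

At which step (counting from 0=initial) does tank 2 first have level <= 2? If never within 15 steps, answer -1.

Answer: -1

Derivation:
Step 1: flows [2->0,2->1] -> levels [7 1 6]
Step 2: flows [0->2,2->1] -> levels [6 2 6]
Step 3: flows [0=2,2->1] -> levels [6 3 5]
Step 4: flows [0->2,2->1] -> levels [5 4 5]
Step 5: flows [0=2,2->1] -> levels [5 5 4]
Step 6: flows [0->2,1->2] -> levels [4 4 6]
Step 7: flows [2->0,2->1] -> levels [5 5 4]
  -> period-2 cycle (repeats step 5); tank 2 never drops to <=2
Tank 2 never reaches <=2 within 15 steps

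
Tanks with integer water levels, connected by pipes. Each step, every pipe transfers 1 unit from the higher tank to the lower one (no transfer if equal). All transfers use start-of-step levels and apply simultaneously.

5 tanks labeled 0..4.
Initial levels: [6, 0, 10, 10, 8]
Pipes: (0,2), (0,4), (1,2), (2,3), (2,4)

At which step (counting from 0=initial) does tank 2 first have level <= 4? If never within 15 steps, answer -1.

Answer: 7

Derivation:
Step 1: flows [2->0,4->0,2->1,2=3,2->4] -> levels [8 1 7 10 8]
Step 2: flows [0->2,0=4,2->1,3->2,4->2] -> levels [7 2 9 9 7]
Step 3: flows [2->0,0=4,2->1,2=3,2->4] -> levels [8 3 6 9 8]
Step 4: flows [0->2,0=4,2->1,3->2,4->2] -> levels [7 4 8 8 7]
Step 5: flows [2->0,0=4,2->1,2=3,2->4] -> levels [8 5 5 8 8]
Step 6: flows [0->2,0=4,1=2,3->2,4->2] -> levels [7 5 8 7 7]
Step 7: flows [2->0,0=4,2->1,2->3,2->4] -> levels [8 6 4 8 8]
Tank 2 first reaches <=4 at step 7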